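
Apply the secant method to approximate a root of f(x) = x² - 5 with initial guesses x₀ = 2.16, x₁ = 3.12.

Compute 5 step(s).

f(x) = x² - 5
x₀ = 2.16, x₁ = 3.12

Secant formula: x_{n+1} = x_n - f(x_n)(x_n - x_{n-1})/(f(x_n) - f(x_{n-1}))

Iteration 1:
  f(2.160000) = -0.334400
  f(3.120000) = 4.734400
  x_2 = 3.120000 - 4.734400×(3.120000 - 2.160000)/(4.734400 - (-0.334400))
       = 2.223333
Iteration 2:
  f(3.120000) = 4.734400
  f(2.223333) = -0.056789
  x_3 = 2.223333 - (-0.056789)×(2.223333 - 3.120000)/(-0.056789 - 4.734400)
       = 2.233961
Iteration 3:
  f(2.223333) = -0.056789
  f(2.233961) = -0.009417
  x_4 = 2.233961 - (-0.009417)×(2.233961 - 2.223333)/(-0.009417 - (-0.056789))
       = 2.236074
Iteration 4:
  f(2.233961) = -0.009417
  f(2.236074) = 0.000027
  x_5 = 2.236074 - 0.000027×(2.236074 - 2.233961)/(0.000027 - (-0.009417))
       = 2.236068
Iteration 5:
  f(2.236074) = 0.000027
  f(2.236068) = 0.000000
  x_6 = 2.236068 - 0.000000×(2.236068 - 2.236074)/(0.000000 - 0.000027)
       = 2.236068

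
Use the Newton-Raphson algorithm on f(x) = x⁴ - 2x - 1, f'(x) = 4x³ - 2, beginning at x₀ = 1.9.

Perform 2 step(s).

f(x) = x⁴ - 2x - 1
f'(x) = 4x³ - 2
x₀ = 1.9

Newton-Raphson formula: x_{n+1} = x_n - f(x_n)/f'(x_n)

Iteration 1:
  f(1.900000) = 8.232100
  f'(1.900000) = 25.436000
  x_1 = 1.900000 - 8.232100/25.436000 = 1.576360
Iteration 2:
  f(1.576360) = 2.022066
  f'(1.576360) = 13.668465
  x_2 = 1.576360 - 2.022066/13.668465 = 1.428424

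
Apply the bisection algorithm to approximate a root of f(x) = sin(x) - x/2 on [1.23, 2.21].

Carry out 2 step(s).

f(x) = sin(x) - x/2
Initial interval: [1.23, 2.21]

Iteration 1:
  c_1 = (1.230000 + 2.210000)/2 = 1.720000
  f(c_1) = f(1.720000) = 0.128890
  f(a) × f(c) ≥ 0, new interval: [1.720000, 2.210000]
Iteration 2:
  c_2 = (1.720000 + 2.210000)/2 = 1.965000
  f(c_2) = f(1.965000) = -0.059197
  f(a) × f(c) < 0, new interval: [1.720000, 1.965000]

After 2 iteration(s), the approximation is c_2 = 1.965000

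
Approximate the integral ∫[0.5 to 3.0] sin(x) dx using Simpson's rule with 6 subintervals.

f(x) = sin(x)
a = 0.5, b = 3.0, n = 6
h = (b - a)/n = 0.416667

Simpson's rule: (h/3)[f(x₀) + 4f(x₁) + 2f(x₂) + ... + f(xₙ)]

x_0 = 0.5000, f(x_0) = 0.479426, coefficient = 1
x_1 = 0.9167, f(x_1) = 0.793578, coefficient = 4
x_2 = 1.3333, f(x_2) = 0.971938, coefficient = 2
x_3 = 1.7500, f(x_3) = 0.983986, coefficient = 4
x_4 = 2.1667, f(x_4) = 0.827660, coefficient = 2
x_5 = 2.5833, f(x_5) = 0.529711, coefficient = 4
x_6 = 3.0000, f(x_6) = 0.141120, coefficient = 1

I ≈ (0.416667/3) × 13.448839 = 1.867894
Exact value: 1.867575
Error: 0.000319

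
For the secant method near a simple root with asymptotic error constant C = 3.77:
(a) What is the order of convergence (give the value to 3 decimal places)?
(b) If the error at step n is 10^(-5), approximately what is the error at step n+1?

(a) Secant method has superlinear convergence with order φ = (1+√5)/2 ≈ 1.618.
    This means |e_{n+1}| ≈ C|e_n|^1.618.

(b) With |e_n| = 10^(-5) and C = 3.77:
    |e_{n+1}| ≈ 3.77 × (10^(-5))^1.618 = 3.77 × 10^(-8.09)

(a) ≈ 1.618 (golden ratio); (b) |e_{n+1}| ≈ 3.063e-08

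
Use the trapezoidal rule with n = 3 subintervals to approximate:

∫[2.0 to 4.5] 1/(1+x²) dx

f(x) = 1/(1+x²)
a = 2.0, b = 4.5, n = 3
h = (b - a)/n = 0.833333

Trapezoidal rule: (h/2)[f(x₀) + 2f(x₁) + 2f(x₂) + ... + f(xₙ)]

x_0 = 2.0000, f(x_0) = 0.200000, coefficient = 1
x_1 = 2.8333, f(x_1) = 0.110769, coefficient = 2
x_2 = 3.6667, f(x_2) = 0.069231, coefficient = 2
x_3 = 4.5000, f(x_3) = 0.047059, coefficient = 1

I ≈ (0.833333/2) × 0.607059 = 0.252941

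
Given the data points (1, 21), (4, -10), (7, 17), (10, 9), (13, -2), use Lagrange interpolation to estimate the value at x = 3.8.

Lagrange interpolation formula:
P(x) = Σ yᵢ × Lᵢ(x)
where Lᵢ(x) = Π_{j≠i} (x - xⱼ)/(xᵢ - xⱼ)

L_0(3.8) = (3.8 - 4)/(1 - 4) × (3.8 - 7)/(1 - 7) × (3.8 - 10)/(1 - 10) × (3.8 - 13)/(1 - 13) = 0.018779
L_1(3.8) = (3.8 - 1)/(4 - 1) × (3.8 - 7)/(4 - 7) × (3.8 - 10)/(4 - 10) × (3.8 - 13)/(4 - 13) = 1.051602
L_2(3.8) = (3.8 - 1)/(7 - 1) × (3.8 - 4)/(7 - 4) × (3.8 - 10)/(7 - 10) × (3.8 - 13)/(7 - 13) = -0.098588
L_3(3.8) = (3.8 - 1)/(10 - 1) × (3.8 - 4)/(10 - 4) × (3.8 - 7)/(10 - 7) × (3.8 - 13)/(10 - 13) = 0.033923
L_4(3.8) = (3.8 - 1)/(13 - 1) × (3.8 - 4)/(13 - 4) × (3.8 - 7)/(13 - 7) × (3.8 - 10)/(13 - 10) = -0.005715

P(3.8) = 21×L_0(3.8) + (-10)×L_1(3.8) + 17×L_2(3.8) + 9×L_3(3.8) + (-2)×L_4(3.8)
P(3.8) = -11.480922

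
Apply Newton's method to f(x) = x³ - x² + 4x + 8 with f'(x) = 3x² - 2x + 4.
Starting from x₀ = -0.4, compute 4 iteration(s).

f(x) = x³ - x² + 4x + 8
f'(x) = 3x² - 2x + 4
x₀ = -0.4

Newton-Raphson formula: x_{n+1} = x_n - f(x_n)/f'(x_n)

Iteration 1:
  f(-0.400000) = 6.176000
  f'(-0.400000) = 5.280000
  x_1 = -0.400000 - 6.176000/5.280000 = -1.569697
Iteration 2:
  f(-1.569697) = -4.610389
  f'(-1.569697) = 14.531240
  x_2 = -1.569697 - (-4.610389)/14.531240 = -1.252423
Iteration 3:
  f(-1.252423) = -0.542756
  f'(-1.252423) = 11.210533
  x_3 = -1.252423 - (-0.542756)/11.210533 = -1.204008
Iteration 4:
  f(-1.204008) = -0.011038
  f'(-1.204008) = 10.756920
  x_4 = -1.204008 - (-0.011038)/10.756920 = -1.202982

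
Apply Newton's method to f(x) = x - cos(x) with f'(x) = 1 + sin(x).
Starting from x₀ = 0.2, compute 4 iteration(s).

f(x) = x - cos(x)
f'(x) = 1 + sin(x)
x₀ = 0.2

Newton-Raphson formula: x_{n+1} = x_n - f(x_n)/f'(x_n)

Iteration 1:
  f(0.200000) = -0.780067
  f'(0.200000) = 1.198669
  x_1 = 0.200000 - (-0.780067)/1.198669 = 0.850777
Iteration 2:
  f(0.850777) = 0.191378
  f'(0.850777) = 1.751793
  x_2 = 0.850777 - 0.191378/1.751793 = 0.741530
Iteration 3:
  f(0.741530) = 0.004094
  f'(0.741530) = 1.675417
  x_3 = 0.741530 - 0.004094/1.675417 = 0.739086
Iteration 4:
  f(0.739086) = 0.000002
  f'(0.739086) = 1.673613
  x_4 = 0.739086 - 0.000002/1.673613 = 0.739085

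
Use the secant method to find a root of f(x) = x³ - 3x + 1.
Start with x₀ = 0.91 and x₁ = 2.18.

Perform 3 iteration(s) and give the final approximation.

f(x) = x³ - 3x + 1
x₀ = 0.91, x₁ = 2.18

Secant formula: x_{n+1} = x_n - f(x_n)(x_n - x_{n-1})/(f(x_n) - f(x_{n-1}))

Iteration 1:
  f(0.910000) = -0.976429
  f(2.180000) = 4.820232
  x_2 = 2.180000 - 4.820232×(2.180000 - 0.910000)/(4.820232 - (-0.976429))
       = 1.123927
Iteration 2:
  f(2.180000) = 4.820232
  f(1.123927) = -0.952023
  x_3 = 1.123927 - (-0.952023)×(1.123927 - 2.180000)/(-0.952023 - 4.820232)
       = 1.298106
Iteration 3:
  f(1.123927) = -0.952023
  f(1.298106) = -0.706906
  x_4 = 1.298106 - (-0.706906)×(1.298106 - 1.123927)/(-0.706906 - (-0.952023))
       = 1.800431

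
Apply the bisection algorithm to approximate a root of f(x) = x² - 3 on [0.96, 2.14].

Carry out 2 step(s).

f(x) = x² - 3
Initial interval: [0.96, 2.14]

Iteration 1:
  c_1 = (0.960000 + 2.140000)/2 = 1.550000
  f(c_1) = f(1.550000) = -0.597500
  f(a) × f(c) ≥ 0, new interval: [1.550000, 2.140000]
Iteration 2:
  c_2 = (1.550000 + 2.140000)/2 = 1.845000
  f(c_2) = f(1.845000) = 0.404025
  f(a) × f(c) < 0, new interval: [1.550000, 1.845000]

After 2 iteration(s), the approximation is c_2 = 1.845000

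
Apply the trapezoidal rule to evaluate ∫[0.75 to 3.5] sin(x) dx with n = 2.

f(x) = sin(x)
a = 0.75, b = 3.5, n = 2
h = (b - a)/n = 1.375000

Trapezoidal rule: (h/2)[f(x₀) + 2f(x₁) + 2f(x₂) + ... + f(xₙ)]

x_0 = 0.7500, f(x_0) = 0.681639, coefficient = 1
x_1 = 2.1250, f(x_1) = 0.850320, coefficient = 2
x_2 = 3.5000, f(x_2) = -0.350783, coefficient = 1

I ≈ (1.375000/2) × 2.031495 = 1.396653
Exact value: 1.668146
Error: 0.271493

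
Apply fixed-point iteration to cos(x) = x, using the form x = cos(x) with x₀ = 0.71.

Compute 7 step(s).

Equation: cos(x) = x
Fixed-point form: x = cos(x)
x₀ = 0.71

x_1 = g(0.710000) = 0.758362
x_2 = g(0.758362) = 0.725964
x_3 = g(0.725964) = 0.747860
x_4 = g(0.747860) = 0.733146
x_5 = g(0.733146) = 0.743073
x_6 = g(0.743073) = 0.736393
x_7 = g(0.736393) = 0.740896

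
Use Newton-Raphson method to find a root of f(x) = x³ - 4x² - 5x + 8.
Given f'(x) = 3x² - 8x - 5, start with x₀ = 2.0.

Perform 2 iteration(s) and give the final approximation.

f(x) = x³ - 4x² - 5x + 8
f'(x) = 3x² - 8x - 5
x₀ = 2.0

Newton-Raphson formula: x_{n+1} = x_n - f(x_n)/f'(x_n)

Iteration 1:
  f(2.000000) = -10.000000
  f'(2.000000) = -9.000000
  x_1 = 2.000000 - (-10.000000)/(-9.000000) = 0.888889
Iteration 2:
  f(0.888889) = 1.097394
  f'(0.888889) = -9.740741
  x_2 = 0.888889 - 1.097394/(-9.740741) = 1.001549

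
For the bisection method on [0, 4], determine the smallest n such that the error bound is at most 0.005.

We need (b-a)/2^n ≤ 0.005
(4 - 0)/2^n ≤ 0.005
4/2^n ≤ 0.005
2^n ≥ 800
n ≥ log₂(800) = 9.64
n ≥ 10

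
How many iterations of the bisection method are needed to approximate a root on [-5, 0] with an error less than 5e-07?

We need (b-a)/2^n ≤ 5e-07
(0 - (-5))/2^n ≤ 5e-07
5/2^n ≤ 5e-07
2^n ≥ 10000000
n ≥ log₂(10000000) = 23.25
n ≥ 24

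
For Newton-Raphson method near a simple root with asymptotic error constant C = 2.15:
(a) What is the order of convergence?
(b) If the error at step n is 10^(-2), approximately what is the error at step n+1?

(a) Newton-Raphson has quadratic (order 2) convergence near simple roots.
    This means |e_{n+1}| ≈ C|e_n|².

(b) With |e_n| = 10^(-2) and C = 2.15:
    |e_{n+1}| ≈ 2.15 × (10^(-2))² = 2.15 × 10^(-4)

(a) 2 (quadratic); (b) |e_{n+1}| ≈ 2.150e-04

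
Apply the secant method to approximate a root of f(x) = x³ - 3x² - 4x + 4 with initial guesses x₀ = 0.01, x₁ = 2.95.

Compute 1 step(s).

f(x) = x³ - 3x² - 4x + 4
x₀ = 0.01, x₁ = 2.95

Secant formula: x_{n+1} = x_n - f(x_n)(x_n - x_{n-1})/(f(x_n) - f(x_{n-1}))

Iteration 1:
  f(0.010000) = 3.959701
  f(2.950000) = -8.235125
  x_2 = 2.950000 - (-8.235125)×(2.950000 - 0.010000)/(-8.235125 - 3.959701)
       = 0.964628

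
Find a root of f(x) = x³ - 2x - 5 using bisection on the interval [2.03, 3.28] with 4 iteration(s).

f(x) = x³ - 2x - 5
Initial interval: [2.03, 3.28]

Iteration 1:
  c_1 = (2.030000 + 3.280000)/2 = 2.655000
  f(c_1) = f(2.655000) = 8.405161
  f(a) × f(c) < 0, new interval: [2.030000, 2.655000]
Iteration 2:
  c_2 = (2.030000 + 2.655000)/2 = 2.342500
  f(c_2) = f(2.342500) = 3.169015
  f(a) × f(c) < 0, new interval: [2.030000, 2.342500]
Iteration 3:
  c_3 = (2.030000 + 2.342500)/2 = 2.186250
  f(c_3) = f(2.186250) = 1.077095
  f(a) × f(c) < 0, new interval: [2.030000, 2.186250]
Iteration 4:
  c_4 = (2.030000 + 2.186250)/2 = 2.108125
  f(c_4) = f(2.108125) = 0.152660
  f(a) × f(c) < 0, new interval: [2.030000, 2.108125]

After 4 iteration(s), the approximation is c_4 = 2.108125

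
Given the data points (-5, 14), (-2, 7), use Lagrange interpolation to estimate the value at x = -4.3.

Lagrange interpolation formula:
P(x) = Σ yᵢ × Lᵢ(x)
where Lᵢ(x) = Π_{j≠i} (x - xⱼ)/(xᵢ - xⱼ)

L_0(-4.3) = (-4.3 - (-2))/(-5 - (-2)) = 0.766667
L_1(-4.3) = (-4.3 - (-5))/(-2 - (-5)) = 0.233333

P(-4.3) = 14×L_0(-4.3) + 7×L_1(-4.3)
P(-4.3) = 12.366667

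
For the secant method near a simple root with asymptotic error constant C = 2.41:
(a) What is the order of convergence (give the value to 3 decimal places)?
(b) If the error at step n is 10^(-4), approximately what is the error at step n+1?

(a) Secant method has superlinear convergence with order φ = (1+√5)/2 ≈ 1.618.
    This means |e_{n+1}| ≈ C|e_n|^1.618.

(b) With |e_n| = 10^(-4) and C = 2.41:
    |e_{n+1}| ≈ 2.41 × (10^(-4))^1.618 = 2.41 × 10^(-6.47)

(a) ≈ 1.618 (golden ratio); (b) |e_{n+1}| ≈ 8.126e-07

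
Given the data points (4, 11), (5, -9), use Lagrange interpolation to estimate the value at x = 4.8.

Lagrange interpolation formula:
P(x) = Σ yᵢ × Lᵢ(x)
where Lᵢ(x) = Π_{j≠i} (x - xⱼ)/(xᵢ - xⱼ)

L_0(4.8) = (4.8 - 5)/(4 - 5) = 0.200000
L_1(4.8) = (4.8 - 4)/(5 - 4) = 0.800000

P(4.8) = 11×L_0(4.8) + (-9)×L_1(4.8)
P(4.8) = -5.000000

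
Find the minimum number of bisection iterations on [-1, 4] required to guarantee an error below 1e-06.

We need (b-a)/2^n ≤ 1e-06
(4 - (-1))/2^n ≤ 1e-06
5/2^n ≤ 1e-06
2^n ≥ 5000000
n ≥ log₂(5000000) = 22.25
n ≥ 23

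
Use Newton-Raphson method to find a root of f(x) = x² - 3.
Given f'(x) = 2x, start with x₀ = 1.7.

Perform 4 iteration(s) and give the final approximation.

f(x) = x² - 3
f'(x) = 2x
x₀ = 1.7

Newton-Raphson formula: x_{n+1} = x_n - f(x_n)/f'(x_n)

Iteration 1:
  f(1.700000) = -0.110000
  f'(1.700000) = 3.400000
  x_1 = 1.700000 - (-0.110000)/3.400000 = 1.732353
Iteration 2:
  f(1.732353) = 0.001047
  f'(1.732353) = 3.464706
  x_2 = 1.732353 - 0.001047/3.464706 = 1.732051
Iteration 3:
  f(1.732051) = 0.000000
  f'(1.732051) = 3.464102
  x_3 = 1.732051 - 0.000000/3.464102 = 1.732051
Iteration 4:
  f(1.732051) = 0.000000
  f'(1.732051) = 3.464102
  x_4 = 1.732051 - 0.000000/3.464102 = 1.732051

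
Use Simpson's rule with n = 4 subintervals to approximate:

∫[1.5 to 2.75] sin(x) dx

f(x) = sin(x)
a = 1.5, b = 2.75, n = 4
h = (b - a)/n = 0.312500

Simpson's rule: (h/3)[f(x₀) + 4f(x₁) + 2f(x₂) + ... + f(xₙ)]

x_0 = 1.5000, f(x_0) = 0.997495, coefficient = 1
x_1 = 1.8125, f(x_1) = 0.970932, coefficient = 4
x_2 = 2.1250, f(x_2) = 0.850320, coefficient = 2
x_3 = 2.4375, f(x_3) = 0.647343, coefficient = 4
x_4 = 2.7500, f(x_4) = 0.381661, coefficient = 1

I ≈ (0.312500/3) × 9.552892 = 0.995093
Exact value: 0.995040
Error: 0.000053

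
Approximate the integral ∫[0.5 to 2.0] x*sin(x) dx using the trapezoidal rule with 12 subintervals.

f(x) = x*sin(x)
a = 0.5, b = 2.0, n = 12
h = (b - a)/n = 0.125000

Trapezoidal rule: (h/2)[f(x₀) + 2f(x₁) + 2f(x₂) + ... + f(xₙ)]

x_0 = 0.5000, f(x_0) = 0.239713, coefficient = 1
x_1 = 0.6250, f(x_1) = 0.365686, coefficient = 2
x_2 = 0.7500, f(x_2) = 0.511229, coefficient = 2
x_3 = 0.8750, f(x_3) = 0.671601, coefficient = 2
x_4 = 1.0000, f(x_4) = 0.841471, coefficient = 2
x_5 = 1.1250, f(x_5) = 1.015051, coefficient = 2
x_6 = 1.2500, f(x_6) = 1.186231, coefficient = 2
x_7 = 1.3750, f(x_7) = 1.348728, coefficient = 2
x_8 = 1.5000, f(x_8) = 1.496242, coefficient = 2
x_9 = 1.6250, f(x_9) = 1.622613, coefficient = 2
x_10 = 1.7500, f(x_10) = 1.721975, coefficient = 2
x_11 = 1.8750, f(x_11) = 1.788911, coefficient = 2
x_12 = 2.0000, f(x_12) = 1.818595, coefficient = 1

I ≈ (0.125000/2) × 27.197784 = 1.699862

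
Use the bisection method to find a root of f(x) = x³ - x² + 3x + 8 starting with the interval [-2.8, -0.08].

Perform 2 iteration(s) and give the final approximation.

f(x) = x³ - x² + 3x + 8
Initial interval: [-2.8, -0.08]

Iteration 1:
  c_1 = (-2.800000 + (-0.080000))/2 = -1.440000
  f(c_1) = f(-1.440000) = -1.379584
  f(a) × f(c) ≥ 0, new interval: [-1.440000, -0.080000]
Iteration 2:
  c_2 = (-1.440000 + (-0.080000))/2 = -0.760000
  f(c_2) = f(-0.760000) = 4.703424
  f(a) × f(c) < 0, new interval: [-1.440000, -0.760000]

After 2 iteration(s), the approximation is c_2 = -0.760000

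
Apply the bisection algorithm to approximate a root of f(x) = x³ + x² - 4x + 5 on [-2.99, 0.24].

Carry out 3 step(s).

f(x) = x³ + x² - 4x + 5
Initial interval: [-2.99, 0.24]

Iteration 1:
  c_1 = (-2.990000 + 0.240000)/2 = -1.375000
  f(c_1) = f(-1.375000) = 9.791016
  f(a) × f(c) < 0, new interval: [-2.990000, -1.375000]
Iteration 2:
  c_2 = (-2.990000 + (-1.375000))/2 = -2.182500
  f(c_2) = f(-2.182500) = 8.097390
  f(a) × f(c) < 0, new interval: [-2.990000, -2.182500]
Iteration 3:
  c_3 = (-2.990000 + (-2.182500))/2 = -2.586250
  f(c_3) = f(-2.586250) = 4.735067
  f(a) × f(c) < 0, new interval: [-2.990000, -2.586250]

After 3 iteration(s), the approximation is c_3 = -2.586250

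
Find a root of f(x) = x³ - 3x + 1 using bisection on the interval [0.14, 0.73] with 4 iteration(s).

f(x) = x³ - 3x + 1
Initial interval: [0.14, 0.73]

Iteration 1:
  c_1 = (0.140000 + 0.730000)/2 = 0.435000
  f(c_1) = f(0.435000) = -0.222687
  f(a) × f(c) < 0, new interval: [0.140000, 0.435000]
Iteration 2:
  c_2 = (0.140000 + 0.435000)/2 = 0.287500
  f(c_2) = f(0.287500) = 0.161264
  f(a) × f(c) ≥ 0, new interval: [0.287500, 0.435000]
Iteration 3:
  c_3 = (0.287500 + 0.435000)/2 = 0.361250
  f(c_3) = f(0.361250) = -0.036606
  f(a) × f(c) < 0, new interval: [0.287500, 0.361250]
Iteration 4:
  c_4 = (0.287500 + 0.361250)/2 = 0.324375
  f(c_4) = f(0.324375) = 0.061005
  f(a) × f(c) ≥ 0, new interval: [0.324375, 0.361250]

After 4 iteration(s), the approximation is c_4 = 0.324375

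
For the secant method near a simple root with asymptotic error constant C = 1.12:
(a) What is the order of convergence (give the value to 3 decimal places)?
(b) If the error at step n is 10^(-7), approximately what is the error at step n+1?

(a) Secant method has superlinear convergence with order φ = (1+√5)/2 ≈ 1.618.
    This means |e_{n+1}| ≈ C|e_n|^1.618.

(b) With |e_n| = 10^(-7) and C = 1.12:
    |e_{n+1}| ≈ 1.12 × (10^(-7))^1.618 = 1.12 × 10^(-11.33)

(a) ≈ 1.618 (golden ratio); (b) |e_{n+1}| ≈ 5.284e-12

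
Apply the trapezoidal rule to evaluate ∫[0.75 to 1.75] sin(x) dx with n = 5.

f(x) = sin(x)
a = 0.75, b = 1.75, n = 5
h = (b - a)/n = 0.200000

Trapezoidal rule: (h/2)[f(x₀) + 2f(x₁) + 2f(x₂) + ... + f(xₙ)]

x_0 = 0.7500, f(x_0) = 0.681639, coefficient = 1
x_1 = 0.9500, f(x_1) = 0.813416, coefficient = 2
x_2 = 1.1500, f(x_2) = 0.912764, coefficient = 2
x_3 = 1.3500, f(x_3) = 0.975723, coefficient = 2
x_4 = 1.5500, f(x_4) = 0.999784, coefficient = 2
x_5 = 1.7500, f(x_5) = 0.983986, coefficient = 1

I ≈ (0.200000/2) × 9.068998 = 0.906900
Exact value: 0.909935
Error: 0.003035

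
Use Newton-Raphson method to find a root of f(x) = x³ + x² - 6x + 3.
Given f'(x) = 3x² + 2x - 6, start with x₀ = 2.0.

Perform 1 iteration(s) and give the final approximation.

f(x) = x³ + x² - 6x + 3
f'(x) = 3x² + 2x - 6
x₀ = 2.0

Newton-Raphson formula: x_{n+1} = x_n - f(x_n)/f'(x_n)

Iteration 1:
  f(2.000000) = 3.000000
  f'(2.000000) = 10.000000
  x_1 = 2.000000 - 3.000000/10.000000 = 1.700000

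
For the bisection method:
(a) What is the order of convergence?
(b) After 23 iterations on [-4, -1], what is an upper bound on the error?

(a) Bisection has linear (order 1) convergence; the error is halved each step.

(b) Error bound = (b-a)/2^n = (-1 - (-4))/2^{23}
    = 3/2^{23}

(a) 1 (linear); (b) error ≤ 3.58e-07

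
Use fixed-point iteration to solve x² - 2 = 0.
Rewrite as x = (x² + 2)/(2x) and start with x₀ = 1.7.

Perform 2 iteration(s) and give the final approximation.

Equation: x² - 2 = 0
Fixed-point form: x = (x² + 2)/(2x)
x₀ = 1.7

x_1 = g(1.700000) = 1.438235
x_2 = g(1.438235) = 1.414414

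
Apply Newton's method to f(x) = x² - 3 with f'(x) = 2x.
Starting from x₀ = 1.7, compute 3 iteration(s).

f(x) = x² - 3
f'(x) = 2x
x₀ = 1.7

Newton-Raphson formula: x_{n+1} = x_n - f(x_n)/f'(x_n)

Iteration 1:
  f(1.700000) = -0.110000
  f'(1.700000) = 3.400000
  x_1 = 1.700000 - (-0.110000)/3.400000 = 1.732353
Iteration 2:
  f(1.732353) = 0.001047
  f'(1.732353) = 3.464706
  x_2 = 1.732353 - 0.001047/3.464706 = 1.732051
Iteration 3:
  f(1.732051) = 0.000000
  f'(1.732051) = 3.464102
  x_3 = 1.732051 - 0.000000/3.464102 = 1.732051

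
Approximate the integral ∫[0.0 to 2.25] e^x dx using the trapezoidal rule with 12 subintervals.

f(x) = e^x
a = 0.0, b = 2.25, n = 12
h = (b - a)/n = 0.187500

Trapezoidal rule: (h/2)[f(x₀) + 2f(x₁) + 2f(x₂) + ... + f(xₙ)]

x_0 = 0.0000, f(x_0) = 1.000000, coefficient = 1
x_1 = 0.1875, f(x_1) = 1.206230, coefficient = 2
x_2 = 0.3750, f(x_2) = 1.454991, coefficient = 2
x_3 = 0.5625, f(x_3) = 1.755055, coefficient = 2
x_4 = 0.7500, f(x_4) = 2.117000, coefficient = 2
x_5 = 0.9375, f(x_5) = 2.553589, coefficient = 2
x_6 = 1.1250, f(x_6) = 3.080217, coefficient = 2
x_7 = 1.3125, f(x_7) = 3.715451, coefficient = 2
x_8 = 1.5000, f(x_8) = 4.481689, coefficient = 2
x_9 = 1.6875, f(x_9) = 5.405949, coefficient = 2
x_10 = 1.8750, f(x_10) = 6.520819, coefficient = 2
x_11 = 2.0625, f(x_11) = 7.865609, coefficient = 2
x_12 = 2.2500, f(x_12) = 9.487736, coefficient = 1

I ≈ (0.187500/2) × 90.800935 = 8.512588
Exact value: 8.487736
Error: 0.024852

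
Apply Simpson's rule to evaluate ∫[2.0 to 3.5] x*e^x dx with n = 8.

f(x) = x*e^x
a = 2.0, b = 3.5, n = 8
h = (b - a)/n = 0.187500

Simpson's rule: (h/3)[f(x₀) + 4f(x₁) + 2f(x₂) + ... + f(xₙ)]

x_0 = 2.0000, f(x_0) = 14.778112, coefficient = 1
x_1 = 2.1875, f(x_1) = 19.496975, coefficient = 4
x_2 = 2.3750, f(x_2) = 25.533656, coefficient = 2
x_3 = 2.5625, f(x_3) = 33.231006, coefficient = 4
x_4 = 2.7500, f(x_4) = 43.017238, coefficient = 2
x_5 = 2.9375, f(x_5) = 55.426559, coefficient = 4
x_6 = 3.1250, f(x_6) = 71.124672, coefficient = 2
x_7 = 3.3125, f(x_7) = 90.940295, coefficient = 4
x_8 = 3.5000, f(x_8) = 115.904082, coefficient = 1

I ≈ (0.187500/3) × 1206.412665 = 75.400792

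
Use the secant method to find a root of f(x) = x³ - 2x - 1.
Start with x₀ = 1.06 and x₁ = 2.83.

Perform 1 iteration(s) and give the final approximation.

f(x) = x³ - 2x - 1
x₀ = 1.06, x₁ = 2.83

Secant formula: x_{n+1} = x_n - f(x_n)(x_n - x_{n-1})/(f(x_n) - f(x_{n-1}))

Iteration 1:
  f(1.060000) = -1.928984
  f(2.830000) = 16.005187
  x_2 = 2.830000 - 16.005187×(2.830000 - 1.060000)/(16.005187 - (-1.928984))
       = 1.250380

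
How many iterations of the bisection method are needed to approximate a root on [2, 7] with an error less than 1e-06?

We need (b-a)/2^n ≤ 1e-06
(7 - 2)/2^n ≤ 1e-06
5/2^n ≤ 1e-06
2^n ≥ 5000000
n ≥ log₂(5000000) = 22.25
n ≥ 23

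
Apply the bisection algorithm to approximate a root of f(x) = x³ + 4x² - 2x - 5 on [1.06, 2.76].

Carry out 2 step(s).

f(x) = x³ + 4x² - 2x - 5
Initial interval: [1.06, 2.76]

Iteration 1:
  c_1 = (1.060000 + 2.760000)/2 = 1.910000
  f(c_1) = f(1.910000) = 12.740271
  f(a) × f(c) < 0, new interval: [1.060000, 1.910000]
Iteration 2:
  c_2 = (1.060000 + 1.910000)/2 = 1.485000
  f(c_2) = f(1.485000) = 4.125659
  f(a) × f(c) < 0, new interval: [1.060000, 1.485000]

After 2 iteration(s), the approximation is c_2 = 1.485000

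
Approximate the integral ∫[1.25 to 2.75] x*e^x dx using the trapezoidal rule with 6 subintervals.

f(x) = x*e^x
a = 1.25, b = 2.75, n = 6
h = (b - a)/n = 0.250000

Trapezoidal rule: (h/2)[f(x₀) + 2f(x₁) + 2f(x₂) + ... + f(xₙ)]

x_0 = 1.2500, f(x_0) = 4.362929, coefficient = 1
x_1 = 1.5000, f(x_1) = 6.722534, coefficient = 2
x_2 = 1.7500, f(x_2) = 10.070555, coefficient = 2
x_3 = 2.0000, f(x_3) = 14.778112, coefficient = 2
x_4 = 2.2500, f(x_4) = 21.347406, coefficient = 2
x_5 = 2.5000, f(x_5) = 30.456235, coefficient = 2
x_6 = 2.7500, f(x_6) = 43.017238, coefficient = 1

I ≈ (0.250000/2) × 214.129848 = 26.766231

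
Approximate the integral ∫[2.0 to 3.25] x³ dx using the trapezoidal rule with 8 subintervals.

f(x) = x³
a = 2.0, b = 3.25, n = 8
h = (b - a)/n = 0.156250

Trapezoidal rule: (h/2)[f(x₀) + 2f(x₁) + 2f(x₂) + ... + f(xₙ)]

x_0 = 2.0000, f(x_0) = 8.000000, coefficient = 1
x_1 = 2.1562, f(x_1) = 10.025299, coefficient = 2
x_2 = 2.3125, f(x_2) = 12.366455, coefficient = 2
x_3 = 2.4688, f(x_3) = 15.046356, coefficient = 2
x_4 = 2.6250, f(x_4) = 18.087891, coefficient = 2
x_5 = 2.7812, f(x_5) = 21.513947, coefficient = 2
x_6 = 2.9375, f(x_6) = 25.347412, coefficient = 2
x_7 = 3.0938, f(x_7) = 29.611176, coefficient = 2
x_8 = 3.2500, f(x_8) = 34.328125, coefficient = 1

I ≈ (0.156250/2) × 306.325195 = 23.931656
Exact value: 23.891602
Error: 0.040054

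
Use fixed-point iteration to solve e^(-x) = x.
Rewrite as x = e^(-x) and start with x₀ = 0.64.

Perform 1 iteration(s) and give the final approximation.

Equation: e^(-x) = x
Fixed-point form: x = e^(-x)
x₀ = 0.64

x_1 = g(0.640000) = 0.527292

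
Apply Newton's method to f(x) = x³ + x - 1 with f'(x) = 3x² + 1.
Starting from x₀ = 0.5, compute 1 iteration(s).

f(x) = x³ + x - 1
f'(x) = 3x² + 1
x₀ = 0.5

Newton-Raphson formula: x_{n+1} = x_n - f(x_n)/f'(x_n)

Iteration 1:
  f(0.500000) = -0.375000
  f'(0.500000) = 1.750000
  x_1 = 0.500000 - (-0.375000)/1.750000 = 0.714286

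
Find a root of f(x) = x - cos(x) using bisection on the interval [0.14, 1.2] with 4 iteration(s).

f(x) = x - cos(x)
Initial interval: [0.14, 1.2]

Iteration 1:
  c_1 = (0.140000 + 1.200000)/2 = 0.670000
  f(c_1) = f(0.670000) = -0.113822
  f(a) × f(c) ≥ 0, new interval: [0.670000, 1.200000]
Iteration 2:
  c_2 = (0.670000 + 1.200000)/2 = 0.935000
  f(c_2) = f(0.935000) = 0.341182
  f(a) × f(c) < 0, new interval: [0.670000, 0.935000]
Iteration 3:
  c_3 = (0.670000 + 0.935000)/2 = 0.802500
  f(c_3) = f(0.802500) = 0.107589
  f(a) × f(c) < 0, new interval: [0.670000, 0.802500]
Iteration 4:
  c_4 = (0.670000 + 0.802500)/2 = 0.736250
  f(c_4) = f(0.736250) = -0.004742
  f(a) × f(c) ≥ 0, new interval: [0.736250, 0.802500]

After 4 iteration(s), the approximation is c_4 = 0.736250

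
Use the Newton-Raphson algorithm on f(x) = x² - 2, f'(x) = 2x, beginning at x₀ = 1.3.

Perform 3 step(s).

f(x) = x² - 2
f'(x) = 2x
x₀ = 1.3

Newton-Raphson formula: x_{n+1} = x_n - f(x_n)/f'(x_n)

Iteration 1:
  f(1.300000) = -0.310000
  f'(1.300000) = 2.600000
  x_1 = 1.300000 - (-0.310000)/2.600000 = 1.419231
Iteration 2:
  f(1.419231) = 0.014216
  f'(1.419231) = 2.838462
  x_2 = 1.419231 - 0.014216/2.838462 = 1.414222
Iteration 3:
  f(1.414222) = 0.000025
  f'(1.414222) = 2.828445
  x_3 = 1.414222 - 0.000025/2.828445 = 1.414214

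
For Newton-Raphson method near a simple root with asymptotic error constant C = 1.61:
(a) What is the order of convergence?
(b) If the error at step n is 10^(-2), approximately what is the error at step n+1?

(a) Newton-Raphson has quadratic (order 2) convergence near simple roots.
    This means |e_{n+1}| ≈ C|e_n|².

(b) With |e_n| = 10^(-2) and C = 1.61:
    |e_{n+1}| ≈ 1.61 × (10^(-2))² = 1.61 × 10^(-4)

(a) 2 (quadratic); (b) |e_{n+1}| ≈ 1.610e-04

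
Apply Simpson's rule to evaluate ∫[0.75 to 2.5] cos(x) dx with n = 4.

f(x) = cos(x)
a = 0.75, b = 2.5, n = 4
h = (b - a)/n = 0.437500

Simpson's rule: (h/3)[f(x₀) + 4f(x₁) + 2f(x₂) + ... + f(xₙ)]

x_0 = 0.7500, f(x_0) = 0.731689, coefficient = 1
x_1 = 1.1875, f(x_1) = 0.373980, coefficient = 4
x_2 = 1.6250, f(x_2) = -0.054177, coefficient = 2
x_3 = 2.0625, f(x_3) = -0.472128, coefficient = 4
x_4 = 2.5000, f(x_4) = -0.801144, coefficient = 1

I ≈ (0.437500/3) × -0.570404 = -0.083184
Exact value: -0.083167
Error: 0.000017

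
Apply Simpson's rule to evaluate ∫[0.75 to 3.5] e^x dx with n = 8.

f(x) = e^x
a = 0.75, b = 3.5, n = 8
h = (b - a)/n = 0.343750

Simpson's rule: (h/3)[f(x₀) + 4f(x₁) + 2f(x₂) + ... + f(xₙ)]

x_0 = 0.7500, f(x_0) = 2.117000, coefficient = 1
x_1 = 1.0938, f(x_1) = 2.985449, coefficient = 4
x_2 = 1.4375, f(x_2) = 4.210157, coefficient = 2
x_3 = 1.7812, f(x_3) = 5.937273, coefficient = 4
x_4 = 2.1250, f(x_4) = 8.372897, coefficient = 2
x_5 = 2.4688, f(x_5) = 11.807678, coefficient = 4
x_6 = 2.8125, f(x_6) = 16.651495, coefficient = 2
x_7 = 3.1562, f(x_7) = 23.482372, coefficient = 4
x_8 = 3.5000, f(x_8) = 33.115452, coefficient = 1

I ≈ (0.343750/3) × 270.552638 = 31.000823
Exact value: 30.998452
Error: 0.002371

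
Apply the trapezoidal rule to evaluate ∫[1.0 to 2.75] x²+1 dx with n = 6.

f(x) = x²+1
a = 1.0, b = 2.75, n = 6
h = (b - a)/n = 0.291667

Trapezoidal rule: (h/2)[f(x₀) + 2f(x₁) + 2f(x₂) + ... + f(xₙ)]

x_0 = 1.0000, f(x_0) = 2.000000, coefficient = 1
x_1 = 1.2917, f(x_1) = 2.668403, coefficient = 2
x_2 = 1.5833, f(x_2) = 3.506944, coefficient = 2
x_3 = 1.8750, f(x_3) = 4.515625, coefficient = 2
x_4 = 2.1667, f(x_4) = 5.694444, coefficient = 2
x_5 = 2.4583, f(x_5) = 7.043403, coefficient = 2
x_6 = 2.7500, f(x_6) = 8.562500, coefficient = 1

I ≈ (0.291667/2) × 57.420139 = 8.373770
Exact value: 8.348958
Error: 0.024812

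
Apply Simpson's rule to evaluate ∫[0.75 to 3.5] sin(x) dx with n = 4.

f(x) = sin(x)
a = 0.75, b = 3.5, n = 4
h = (b - a)/n = 0.687500

Simpson's rule: (h/3)[f(x₀) + 4f(x₁) + 2f(x₂) + ... + f(xₙ)]

x_0 = 0.7500, f(x_0) = 0.681639, coefficient = 1
x_1 = 1.4375, f(x_1) = 0.991129, coefficient = 4
x_2 = 2.1250, f(x_2) = 0.850320, coefficient = 2
x_3 = 2.8125, f(x_3) = 0.323185, coefficient = 4
x_4 = 3.5000, f(x_4) = -0.350783, coefficient = 1

I ≈ (0.687500/3) × 7.288750 = 1.670339
Exact value: 1.668146
Error: 0.002193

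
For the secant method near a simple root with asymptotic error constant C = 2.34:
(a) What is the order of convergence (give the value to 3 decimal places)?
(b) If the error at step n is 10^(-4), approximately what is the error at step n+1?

(a) Secant method has superlinear convergence with order φ = (1+√5)/2 ≈ 1.618.
    This means |e_{n+1}| ≈ C|e_n|^1.618.

(b) With |e_n| = 10^(-4) and C = 2.34:
    |e_{n+1}| ≈ 2.34 × (10^(-4))^1.618 = 2.34 × 10^(-6.47)

(a) ≈ 1.618 (golden ratio); (b) |e_{n+1}| ≈ 7.890e-07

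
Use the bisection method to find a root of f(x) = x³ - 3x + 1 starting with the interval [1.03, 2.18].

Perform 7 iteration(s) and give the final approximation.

f(x) = x³ - 3x + 1
Initial interval: [1.03, 2.18]

Iteration 1:
  c_1 = (1.030000 + 2.180000)/2 = 1.605000
  f(c_1) = f(1.605000) = 0.319520
  f(a) × f(c) < 0, new interval: [1.030000, 1.605000]
Iteration 2:
  c_2 = (1.030000 + 1.605000)/2 = 1.317500
  f(c_2) = f(1.317500) = -0.665575
  f(a) × f(c) ≥ 0, new interval: [1.317500, 1.605000]
Iteration 3:
  c_3 = (1.317500 + 1.605000)/2 = 1.461250
  f(c_3) = f(1.461250) = -0.263614
  f(a) × f(c) ≥ 0, new interval: [1.461250, 1.605000]
Iteration 4:
  c_4 = (1.461250 + 1.605000)/2 = 1.533125
  f(c_4) = f(1.533125) = 0.004193
  f(a) × f(c) < 0, new interval: [1.461250, 1.533125]
Iteration 5:
  c_5 = (1.461250 + 1.533125)/2 = 1.497187
  f(c_5) = f(1.497187) = -0.135511
  f(a) × f(c) ≥ 0, new interval: [1.497187, 1.533125]
Iteration 6:
  c_6 = (1.497187 + 1.533125)/2 = 1.515156
  f(c_6) = f(1.515156) = -0.067127
  f(a) × f(c) ≥ 0, new interval: [1.515156, 1.533125]
Iteration 7:
  c_7 = (1.515156 + 1.533125)/2 = 1.524141
  f(c_7) = f(1.524141) = -0.031836
  f(a) × f(c) ≥ 0, new interval: [1.524141, 1.533125]

After 7 iteration(s), the approximation is c_7 = 1.524141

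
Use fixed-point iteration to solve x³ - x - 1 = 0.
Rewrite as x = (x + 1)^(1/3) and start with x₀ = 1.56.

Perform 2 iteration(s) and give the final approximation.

Equation: x³ - x - 1 = 0
Fixed-point form: x = (x + 1)^(1/3)
x₀ = 1.56

x_1 = g(1.560000) = 1.367981
x_2 = g(1.367981) = 1.332885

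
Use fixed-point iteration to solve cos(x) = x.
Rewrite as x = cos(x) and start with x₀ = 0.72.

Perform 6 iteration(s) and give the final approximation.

Equation: cos(x) = x
Fixed-point form: x = cos(x)
x₀ = 0.72

x_1 = g(0.720000) = 0.751806
x_2 = g(0.751806) = 0.730457
x_3 = g(0.730457) = 0.744870
x_4 = g(0.744870) = 0.735176
x_5 = g(0.735176) = 0.741713
x_6 = g(0.741713) = 0.737313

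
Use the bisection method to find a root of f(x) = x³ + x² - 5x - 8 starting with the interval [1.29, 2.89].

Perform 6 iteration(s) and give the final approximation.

f(x) = x³ + x² - 5x - 8
Initial interval: [1.29, 2.89]

Iteration 1:
  c_1 = (1.290000 + 2.890000)/2 = 2.090000
  f(c_1) = f(2.090000) = -4.952571
  f(a) × f(c) ≥ 0, new interval: [2.090000, 2.890000]
Iteration 2:
  c_2 = (2.090000 + 2.890000)/2 = 2.490000
  f(c_2) = f(2.490000) = 1.188349
  f(a) × f(c) < 0, new interval: [2.090000, 2.490000]
Iteration 3:
  c_3 = (2.090000 + 2.490000)/2 = 2.290000
  f(c_3) = f(2.290000) = -2.196911
  f(a) × f(c) ≥ 0, new interval: [2.290000, 2.490000]
Iteration 4:
  c_4 = (2.290000 + 2.490000)/2 = 2.390000
  f(c_4) = f(2.390000) = -0.585981
  f(a) × f(c) ≥ 0, new interval: [2.390000, 2.490000]
Iteration 5:
  c_5 = (2.390000 + 2.490000)/2 = 2.440000
  f(c_5) = f(2.440000) = 0.280384
  f(a) × f(c) < 0, new interval: [2.390000, 2.440000]
Iteration 6:
  c_6 = (2.390000 + 2.440000)/2 = 2.415000
  f(c_6) = f(2.415000) = -0.157952
  f(a) × f(c) ≥ 0, new interval: [2.415000, 2.440000]

After 6 iteration(s), the approximation is c_6 = 2.415000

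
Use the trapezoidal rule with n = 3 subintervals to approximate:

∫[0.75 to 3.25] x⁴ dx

f(x) = x⁴
a = 0.75, b = 3.25, n = 3
h = (b - a)/n = 0.833333

Trapezoidal rule: (h/2)[f(x₀) + 2f(x₁) + 2f(x₂) + ... + f(xₙ)]

x_0 = 0.7500, f(x_0) = 0.316406, coefficient = 1
x_1 = 1.5833, f(x_1) = 6.284770, coefficient = 2
x_2 = 2.4167, f(x_2) = 34.108845, coefficient = 2
x_3 = 3.2500, f(x_3) = 111.566406, coefficient = 1

I ≈ (0.833333/2) × 192.670042 = 80.279184
Exact value: 72.470703
Error: 7.808481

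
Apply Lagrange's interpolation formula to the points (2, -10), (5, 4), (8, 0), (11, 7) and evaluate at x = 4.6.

Lagrange interpolation formula:
P(x) = Σ yᵢ × Lᵢ(x)
where Lᵢ(x) = Π_{j≠i} (x - xⱼ)/(xᵢ - xⱼ)

L_0(4.6) = (4.6 - 5)/(2 - 5) × (4.6 - 8)/(2 - 8) × (4.6 - 11)/(2 - 11) = 0.053728
L_1(4.6) = (4.6 - 2)/(5 - 2) × (4.6 - 8)/(5 - 8) × (4.6 - 11)/(5 - 11) = 1.047704
L_2(4.6) = (4.6 - 2)/(8 - 2) × (4.6 - 5)/(8 - 5) × (4.6 - 11)/(8 - 11) = -0.123259
L_3(4.6) = (4.6 - 2)/(11 - 2) × (4.6 - 5)/(11 - 5) × (4.6 - 8)/(11 - 8) = 0.021827

P(4.6) = (-10)×L_0(4.6) + 4×L_1(4.6) + 0×L_2(4.6) + 7×L_3(4.6)
P(4.6) = 3.806321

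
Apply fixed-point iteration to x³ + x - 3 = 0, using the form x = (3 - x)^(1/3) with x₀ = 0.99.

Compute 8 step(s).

Equation: x³ + x - 3 = 0
Fixed-point form: x = (3 - x)^(1/3)
x₀ = 0.99

x_1 = g(0.990000) = 1.262017
x_2 = g(1.262017) = 1.202306
x_3 = g(1.202306) = 1.215921
x_4 = g(1.215921) = 1.212843
x_5 = g(1.212843) = 1.213540
x_6 = g(1.213540) = 1.213383
x_7 = g(1.213383) = 1.213418
x_8 = g(1.213418) = 1.213410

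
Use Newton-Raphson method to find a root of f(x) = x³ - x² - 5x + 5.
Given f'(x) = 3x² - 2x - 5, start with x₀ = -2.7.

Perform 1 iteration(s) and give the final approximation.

f(x) = x³ - x² - 5x + 5
f'(x) = 3x² - 2x - 5
x₀ = -2.7

Newton-Raphson formula: x_{n+1} = x_n - f(x_n)/f'(x_n)

Iteration 1:
  f(-2.700000) = -8.473000
  f'(-2.700000) = 22.270000
  x_1 = -2.700000 - (-8.473000)/22.270000 = -2.319533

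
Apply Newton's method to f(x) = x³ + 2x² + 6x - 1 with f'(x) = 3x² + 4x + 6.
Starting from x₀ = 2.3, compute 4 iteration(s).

f(x) = x³ + 2x² + 6x - 1
f'(x) = 3x² + 4x + 6
x₀ = 2.3

Newton-Raphson formula: x_{n+1} = x_n - f(x_n)/f'(x_n)

Iteration 1:
  f(2.300000) = 35.547000
  f'(2.300000) = 31.070000
  x_1 = 2.300000 - 35.547000/31.070000 = 1.155906
Iteration 2:
  f(1.155906) = 10.152101
  f'(1.155906) = 14.631980
  x_2 = 1.155906 - 10.152101/14.631980 = 0.462076
Iteration 3:
  f(0.462076) = 2.298148
  f'(0.462076) = 8.488849
  x_3 = 0.462076 - 2.298148/8.488849 = 0.191351
Iteration 4:
  f(0.191351) = 0.228342
  f'(0.191351) = 6.875249
  x_4 = 0.191351 - 0.228342/6.875249 = 0.158139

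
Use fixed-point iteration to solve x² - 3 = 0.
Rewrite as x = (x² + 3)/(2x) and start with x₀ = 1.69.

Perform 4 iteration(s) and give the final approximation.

Equation: x² - 3 = 0
Fixed-point form: x = (x² + 3)/(2x)
x₀ = 1.69

x_1 = g(1.690000) = 1.732574
x_2 = g(1.732574) = 1.732051
x_3 = g(1.732051) = 1.732051
x_4 = g(1.732051) = 1.732051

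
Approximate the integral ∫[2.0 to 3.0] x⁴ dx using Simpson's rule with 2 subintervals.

f(x) = x⁴
a = 2.0, b = 3.0, n = 2
h = (b - a)/n = 0.500000

Simpson's rule: (h/3)[f(x₀) + 4f(x₁) + 2f(x₂) + ... + f(xₙ)]

x_0 = 2.0000, f(x_0) = 16.000000, coefficient = 1
x_1 = 2.5000, f(x_1) = 39.062500, coefficient = 4
x_2 = 3.0000, f(x_2) = 81.000000, coefficient = 1

I ≈ (0.500000/3) × 253.250000 = 42.208333
Exact value: 42.200000
Error: 0.008333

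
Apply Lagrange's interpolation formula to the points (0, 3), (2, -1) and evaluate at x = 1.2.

Lagrange interpolation formula:
P(x) = Σ yᵢ × Lᵢ(x)
where Lᵢ(x) = Π_{j≠i} (x - xⱼ)/(xᵢ - xⱼ)

L_0(1.2) = (1.2 - 2)/(0 - 2) = 0.400000
L_1(1.2) = (1.2 - 0)/(2 - 0) = 0.600000

P(1.2) = 3×L_0(1.2) + (-1)×L_1(1.2)
P(1.2) = 0.600000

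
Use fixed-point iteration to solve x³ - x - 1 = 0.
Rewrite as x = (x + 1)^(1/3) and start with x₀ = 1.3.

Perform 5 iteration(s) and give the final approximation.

Equation: x³ - x - 1 = 0
Fixed-point form: x = (x + 1)^(1/3)
x₀ = 1.3

x_1 = g(1.300000) = 1.320006
x_2 = g(1.320006) = 1.323822
x_3 = g(1.323822) = 1.324548
x_4 = g(1.324548) = 1.324686
x_5 = g(1.324686) = 1.324712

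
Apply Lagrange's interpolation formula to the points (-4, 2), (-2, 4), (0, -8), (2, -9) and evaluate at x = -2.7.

Lagrange interpolation formula:
P(x) = Σ yᵢ × Lᵢ(x)
where Lᵢ(x) = Π_{j≠i} (x - xⱼ)/(xᵢ - xⱼ)

L_0(-2.7) = (-2.7 - (-2))/(-4 - (-2)) × (-2.7 - 0)/(-4 - 0) × (-2.7 - 2)/(-4 - 2) = 0.185063
L_1(-2.7) = (-2.7 - (-4))/(-2 - (-4)) × (-2.7 - 0)/(-2 - 0) × (-2.7 - 2)/(-2 - 2) = 1.031062
L_2(-2.7) = (-2.7 - (-4))/(0 - (-4)) × (-2.7 - (-2))/(0 - (-2)) × (-2.7 - 2)/(0 - 2) = -0.267313
L_3(-2.7) = (-2.7 - (-4))/(2 - (-4)) × (-2.7 - (-2))/(2 - (-2)) × (-2.7 - 0)/(2 - 0) = 0.051188

P(-2.7) = 2×L_0(-2.7) + 4×L_1(-2.7) + (-8)×L_2(-2.7) + (-9)×L_3(-2.7)
P(-2.7) = 6.172187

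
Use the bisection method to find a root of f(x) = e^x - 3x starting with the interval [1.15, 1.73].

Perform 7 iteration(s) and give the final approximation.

f(x) = e^x - 3x
Initial interval: [1.15, 1.73]

Iteration 1:
  c_1 = (1.150000 + 1.730000)/2 = 1.440000
  f(c_1) = f(1.440000) = -0.099304
  f(a) × f(c) ≥ 0, new interval: [1.440000, 1.730000]
Iteration 2:
  c_2 = (1.440000 + 1.730000)/2 = 1.585000
  f(c_2) = f(1.585000) = 0.124291
  f(a) × f(c) < 0, new interval: [1.440000, 1.585000]
Iteration 3:
  c_3 = (1.440000 + 1.585000)/2 = 1.512500
  f(c_3) = f(1.512500) = 0.000562
  f(a) × f(c) < 0, new interval: [1.440000, 1.512500]
Iteration 4:
  c_4 = (1.440000 + 1.512500)/2 = 1.476250
  f(c_4) = f(1.476250) = -0.052247
  f(a) × f(c) ≥ 0, new interval: [1.476250, 1.512500]
Iteration 5:
  c_5 = (1.476250 + 1.512500)/2 = 1.494375
  f(c_5) = f(1.494375) = -0.026575
  f(a) × f(c) ≥ 0, new interval: [1.494375, 1.512500]
Iteration 6:
  c_6 = (1.494375 + 1.512500)/2 = 1.503437
  f(c_6) = f(1.503437) = -0.013191
  f(a) × f(c) ≥ 0, new interval: [1.503437, 1.512500]
Iteration 7:
  c_7 = (1.503437 + 1.512500)/2 = 1.507969
  f(c_7) = f(1.507969) = -0.006361
  f(a) × f(c) ≥ 0, new interval: [1.507969, 1.512500]

After 7 iteration(s), the approximation is c_7 = 1.507969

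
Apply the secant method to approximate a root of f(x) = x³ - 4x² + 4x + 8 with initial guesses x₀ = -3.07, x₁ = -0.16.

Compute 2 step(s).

f(x) = x³ - 4x² + 4x + 8
x₀ = -3.07, x₁ = -0.16

Secant formula: x_{n+1} = x_n - f(x_n)(x_n - x_{n-1})/(f(x_n) - f(x_{n-1}))

Iteration 1:
  f(-3.070000) = -70.914043
  f(-0.160000) = 7.253504
  x_2 = -0.160000 - 7.253504×(-0.160000 - (-3.070000))/(7.253504 - (-70.914043))
       = -0.430031
Iteration 2:
  f(-0.160000) = 7.253504
  f(-0.430031) = 5.460642
  x_3 = -0.430031 - 5.460642×(-0.430031 - (-0.160000))/(5.460642 - 7.253504)
       = -1.252484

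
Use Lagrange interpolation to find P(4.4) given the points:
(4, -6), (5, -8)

Lagrange interpolation formula:
P(x) = Σ yᵢ × Lᵢ(x)
where Lᵢ(x) = Π_{j≠i} (x - xⱼ)/(xᵢ - xⱼ)

L_0(4.4) = (4.4 - 5)/(4 - 5) = 0.600000
L_1(4.4) = (4.4 - 4)/(5 - 4) = 0.400000

P(4.4) = (-6)×L_0(4.4) + (-8)×L_1(4.4)
P(4.4) = -6.800000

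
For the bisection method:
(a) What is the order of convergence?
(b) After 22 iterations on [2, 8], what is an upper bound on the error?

(a) Bisection has linear (order 1) convergence; the error is halved each step.

(b) Error bound = (b-a)/2^n = (8 - 2)/2^{22}
    = 6/2^{22}

(a) 1 (linear); (b) error ≤ 1.43e-06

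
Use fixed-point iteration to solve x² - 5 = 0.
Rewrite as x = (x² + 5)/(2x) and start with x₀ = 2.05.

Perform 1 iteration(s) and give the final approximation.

Equation: x² - 5 = 0
Fixed-point form: x = (x² + 5)/(2x)
x₀ = 2.05

x_1 = g(2.050000) = 2.244512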